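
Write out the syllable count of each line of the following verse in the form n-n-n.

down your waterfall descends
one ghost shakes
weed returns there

7-3-4

Line 1: down (1), your (1), waterfall (3), descends (2) → 7
Line 2: one (1), ghost (1), shakes (1) → 3
Line 3: weed (1), returns (2), there (1) → 4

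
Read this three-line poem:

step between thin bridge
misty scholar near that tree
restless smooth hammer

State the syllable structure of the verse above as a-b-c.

Line 1: step (1), between (2), thin (1), bridge (1) → 5
Line 2: misty (2), scholar (2), near (1), that (1), tree (1) → 7
Line 3: restless (2), smooth (1), hammer (2) → 5

5-7-5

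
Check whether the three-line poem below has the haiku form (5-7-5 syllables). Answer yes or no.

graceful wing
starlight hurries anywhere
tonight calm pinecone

Line 1: "graceful wing": 2+1 = 3 (expected 5)
Line 2: "starlight hurries anywhere": 2+2+3 = 7 ✓
Line 3: "tonight calm pinecone": 2+1+2 = 5 ✓

No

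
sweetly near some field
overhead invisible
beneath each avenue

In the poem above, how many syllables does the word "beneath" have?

2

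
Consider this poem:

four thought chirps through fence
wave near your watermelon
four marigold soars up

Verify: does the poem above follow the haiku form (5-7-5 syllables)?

Line 1: four(1) + thought(1) + chirps(1) + through(1) + fence(1) = 5 ✓
Line 2: wave(1) + near(1) + your(1) + watermelon(4) = 7 ✓
Line 3: four(1) + marigold(3) + soars(1) + up(1) = 6 (expected 5)

No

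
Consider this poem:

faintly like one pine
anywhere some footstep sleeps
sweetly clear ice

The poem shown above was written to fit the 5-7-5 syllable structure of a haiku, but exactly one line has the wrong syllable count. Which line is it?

Line 3

Line 1: "faintly like one pine": 2+1+1+1 = 5 ✓
Line 2: "anywhere some footstep sleeps": 3+1+2+1 = 7 ✓
Line 3: "sweetly clear ice": 2+1+1 = 4 (expected 5)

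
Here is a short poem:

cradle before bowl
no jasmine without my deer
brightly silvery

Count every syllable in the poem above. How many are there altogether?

Line 1: cradle(2) + before(2) + bowl(1) = 5
Line 2: no(1) + jasmine(2) + without(2) + my(1) + deer(1) = 7
Line 3: brightly(2) + silvery(3) = 5
Total: 5 + 7 + 5 = 17

17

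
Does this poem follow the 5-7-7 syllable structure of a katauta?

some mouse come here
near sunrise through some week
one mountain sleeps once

Line 1: "some mouse come here": 1+1+1+1 = 4 (expected 5)
Line 2: "near sunrise through some week": 1+2+1+1+1 = 6 (expected 7)
Line 3: "one mountain sleeps once": 1+2+1+1 = 5 (expected 7)

No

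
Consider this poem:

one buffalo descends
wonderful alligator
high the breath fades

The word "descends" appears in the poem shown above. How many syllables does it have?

2

"descends" has 2 syllables.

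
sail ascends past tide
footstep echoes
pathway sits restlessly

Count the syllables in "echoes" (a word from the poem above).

"echoes" has 2 syllables.

2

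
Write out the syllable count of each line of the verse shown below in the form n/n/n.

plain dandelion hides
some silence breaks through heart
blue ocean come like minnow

Line 1: plain (1), dandelion (4), hides (1) → 6
Line 2: some (1), silence (2), breaks (1), through (1), heart (1) → 6
Line 3: blue (1), ocean (2), come (1), like (1), minnow (2) → 7

6/6/7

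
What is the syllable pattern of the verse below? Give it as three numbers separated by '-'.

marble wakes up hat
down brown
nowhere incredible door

5-2-7

Line 1: marble(2) + wakes(1) + up(1) + hat(1) = 5
Line 2: down(1) + brown(1) = 2
Line 3: nowhere(2) + incredible(4) + door(1) = 7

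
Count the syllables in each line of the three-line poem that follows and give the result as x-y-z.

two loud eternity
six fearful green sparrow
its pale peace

Line 1: two(1) + loud(1) + eternity(4) = 6
Line 2: six(1) + fearful(2) + green(1) + sparrow(2) = 6
Line 3: its(1) + pale(1) + peace(1) = 3

6-6-3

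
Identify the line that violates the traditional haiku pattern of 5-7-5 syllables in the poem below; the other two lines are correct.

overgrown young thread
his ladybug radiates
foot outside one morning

Line 1: "overgrown young thread": 3+1+1 = 5 ✓
Line 2: "his ladybug radiates": 1+3+3 = 7 ✓
Line 3: "foot outside one morning": 1+2+1+2 = 6 (expected 5)

The third line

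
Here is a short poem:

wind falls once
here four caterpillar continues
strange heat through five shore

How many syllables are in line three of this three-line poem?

Line three: strange (1), heat (1), through (1), five (1), shore (1) → 5

5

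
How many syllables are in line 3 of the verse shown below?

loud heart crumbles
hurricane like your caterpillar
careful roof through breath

Line 3: careful(2) + roof(1) + through(1) + breath(1) = 5

5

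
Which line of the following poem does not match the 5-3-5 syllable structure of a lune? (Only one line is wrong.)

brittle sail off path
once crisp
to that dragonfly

Line 1: brittle (2), sail (1), off (1), path (1) → 5 ✓
Line 2: once (1), crisp (1) → 2 (expected 3)
Line 3: to (1), that (1), dragonfly (3) → 5 ✓

Line 2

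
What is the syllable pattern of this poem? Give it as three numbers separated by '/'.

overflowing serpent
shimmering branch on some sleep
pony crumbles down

Line 1: overflowing(4) + serpent(2) = 6
Line 2: shimmering(3) + branch(1) + on(1) + some(1) + sleep(1) = 7
Line 3: pony(2) + crumbles(2) + down(1) = 5

6/7/5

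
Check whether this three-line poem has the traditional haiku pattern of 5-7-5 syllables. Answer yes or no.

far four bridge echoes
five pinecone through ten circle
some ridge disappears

Yes

Line 1: far(1) + four(1) + bridge(1) + echoes(2) = 5 ✓
Line 2: five(1) + pinecone(2) + through(1) + ten(1) + circle(2) = 7 ✓
Line 3: some(1) + ridge(1) + disappears(3) = 5 ✓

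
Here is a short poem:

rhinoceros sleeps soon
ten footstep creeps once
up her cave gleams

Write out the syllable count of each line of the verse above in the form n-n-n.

Line 1: rhinoceros (4), sleeps (1), soon (1) → 6
Line 2: ten (1), footstep (2), creeps (1), once (1) → 5
Line 3: up (1), her (1), cave (1), gleams (1) → 4

6-5-4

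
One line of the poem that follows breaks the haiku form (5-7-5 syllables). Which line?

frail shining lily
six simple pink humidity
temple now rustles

The second line

Line 1: frail(1) + shining(2) + lily(2) = 5 ✓
Line 2: six(1) + simple(2) + pink(1) + humidity(4) = 8 (expected 7)
Line 3: temple(2) + now(1) + rustles(2) = 5 ✓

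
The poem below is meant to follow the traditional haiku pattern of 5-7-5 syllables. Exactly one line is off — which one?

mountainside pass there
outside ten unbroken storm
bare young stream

Line 1: mountainside(3) + pass(1) + there(1) = 5 ✓
Line 2: outside(2) + ten(1) + unbroken(3) + storm(1) = 7 ✓
Line 3: bare(1) + young(1) + stream(1) = 3 (expected 5)

Line 3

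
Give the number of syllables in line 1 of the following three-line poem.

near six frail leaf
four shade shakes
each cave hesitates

Line 1: near(1) + six(1) + frail(1) + leaf(1) = 4

4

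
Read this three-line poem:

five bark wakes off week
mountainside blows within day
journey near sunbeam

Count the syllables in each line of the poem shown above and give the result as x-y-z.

Line 1: five(1) + bark(1) + wakes(1) + off(1) + week(1) = 5
Line 2: mountainside(3) + blows(1) + within(2) + day(1) = 7
Line 3: journey(2) + near(1) + sunbeam(2) = 5

5-7-5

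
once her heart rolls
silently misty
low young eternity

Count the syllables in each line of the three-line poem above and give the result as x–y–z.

Line 1: once(1) + her(1) + heart(1) + rolls(1) = 4
Line 2: silently(3) + misty(2) = 5
Line 3: low(1) + young(1) + eternity(4) = 6

4–5–6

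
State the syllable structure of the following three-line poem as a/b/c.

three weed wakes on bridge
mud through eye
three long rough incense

5/3/5

Line 1: three (1), weed (1), wakes (1), on (1), bridge (1) → 5
Line 2: mud (1), through (1), eye (1) → 3
Line 3: three (1), long (1), rough (1), incense (2) → 5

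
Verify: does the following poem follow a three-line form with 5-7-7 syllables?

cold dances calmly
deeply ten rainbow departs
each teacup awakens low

Line 1: cold(1) + dances(2) + calmly(2) = 5 ✓
Line 2: deeply(2) + ten(1) + rainbow(2) + departs(2) = 7 ✓
Line 3: each(1) + teacup(2) + awakens(3) + low(1) = 7 ✓

Yes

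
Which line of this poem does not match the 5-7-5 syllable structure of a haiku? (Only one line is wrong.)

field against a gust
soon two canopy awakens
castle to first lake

Line 1: field (1), against (2), a (1), gust (1) → 5 ✓
Line 2: soon (1), two (1), canopy (3), awakens (3) → 8 (expected 7)
Line 3: castle (2), to (1), first (1), lake (1) → 5 ✓

The second line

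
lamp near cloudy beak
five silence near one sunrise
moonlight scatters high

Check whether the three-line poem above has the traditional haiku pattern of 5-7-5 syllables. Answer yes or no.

Line 1: lamp(1) + near(1) + cloudy(2) + beak(1) = 5 ✓
Line 2: five(1) + silence(2) + near(1) + one(1) + sunrise(2) = 7 ✓
Line 3: moonlight(2) + scatters(2) + high(1) = 5 ✓

Yes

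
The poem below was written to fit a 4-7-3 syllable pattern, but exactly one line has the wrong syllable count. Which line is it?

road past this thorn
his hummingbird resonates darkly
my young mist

The second line

Line 1: road(1) + past(1) + this(1) + thorn(1) = 4 ✓
Line 2: his(1) + hummingbird(3) + resonates(3) + darkly(2) = 9 (expected 7)
Line 3: my(1) + young(1) + mist(1) = 3 ✓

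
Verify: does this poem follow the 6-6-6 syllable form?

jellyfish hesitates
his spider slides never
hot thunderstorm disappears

Line 1: "jellyfish hesitates": 3+3 = 6 ✓
Line 2: "his spider slides never": 1+2+1+2 = 6 ✓
Line 3: "hot thunderstorm disappears": 1+3+3 = 7 (expected 6)

No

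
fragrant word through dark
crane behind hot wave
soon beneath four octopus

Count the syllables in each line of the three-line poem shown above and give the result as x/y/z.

5/5/7

Line 1: "fragrant word through dark": 2+1+1+1 = 5
Line 2: "crane behind hot wave": 1+2+1+1 = 5
Line 3: "soon beneath four octopus": 1+2+1+3 = 7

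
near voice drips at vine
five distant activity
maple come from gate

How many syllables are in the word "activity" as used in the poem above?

4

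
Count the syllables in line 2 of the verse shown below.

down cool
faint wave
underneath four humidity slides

Line 2: faint(1) + wave(1) = 2

2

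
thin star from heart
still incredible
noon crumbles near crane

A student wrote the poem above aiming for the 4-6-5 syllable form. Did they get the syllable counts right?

No

Line 1: thin (1), star (1), from (1), heart (1) → 4 ✓
Line 2: still (1), incredible (4) → 5 (expected 6)
Line 3: noon (1), crumbles (2), near (1), crane (1) → 5 ✓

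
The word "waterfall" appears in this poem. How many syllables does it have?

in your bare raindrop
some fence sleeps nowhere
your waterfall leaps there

"waterfall" has 3 syllables.

3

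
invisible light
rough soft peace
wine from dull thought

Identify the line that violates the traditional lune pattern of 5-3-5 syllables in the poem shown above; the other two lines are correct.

Line 3

Line 1: "invisible light": 4+1 = 5 ✓
Line 2: "rough soft peace": 1+1+1 = 3 ✓
Line 3: "wine from dull thought": 1+1+1+1 = 4 (expected 5)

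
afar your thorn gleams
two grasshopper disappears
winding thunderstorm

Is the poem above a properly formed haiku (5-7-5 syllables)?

Yes

Line 1: afar(2) + your(1) + thorn(1) + gleams(1) = 5 ✓
Line 2: two(1) + grasshopper(3) + disappears(3) = 7 ✓
Line 3: winding(2) + thunderstorm(3) = 5 ✓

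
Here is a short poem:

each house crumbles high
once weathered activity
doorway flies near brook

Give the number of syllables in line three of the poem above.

Line three: "doorway flies near brook": 2+1+1+1 = 5

5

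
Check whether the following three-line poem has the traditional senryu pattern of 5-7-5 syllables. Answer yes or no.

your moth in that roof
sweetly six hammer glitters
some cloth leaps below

Yes

Line 1: your(1) + moth(1) + in(1) + that(1) + roof(1) = 5 ✓
Line 2: sweetly(2) + six(1) + hammer(2) + glitters(2) = 7 ✓
Line 3: some(1) + cloth(1) + leaps(1) + below(2) = 5 ✓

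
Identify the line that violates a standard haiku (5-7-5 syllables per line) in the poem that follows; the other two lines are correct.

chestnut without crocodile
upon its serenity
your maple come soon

Line 1: chestnut (2), without (2), crocodile (3) → 7 (expected 5)
Line 2: upon (2), its (1), serenity (4) → 7 ✓
Line 3: your (1), maple (2), come (1), soon (1) → 5 ✓

The first line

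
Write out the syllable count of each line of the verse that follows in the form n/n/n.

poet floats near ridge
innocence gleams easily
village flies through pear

5/7/5

Line 1: poet (2), floats (1), near (1), ridge (1) → 5
Line 2: innocence (3), gleams (1), easily (3) → 7
Line 3: village (2), flies (1), through (1), pear (1) → 5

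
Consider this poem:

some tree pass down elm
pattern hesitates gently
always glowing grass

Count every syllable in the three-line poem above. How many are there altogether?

17

Line 1: "some tree pass down elm": 1+1+1+1+1 = 5
Line 2: "pattern hesitates gently": 2+3+2 = 7
Line 3: "always glowing grass": 2+2+1 = 5
Total: 5 + 7 + 5 = 17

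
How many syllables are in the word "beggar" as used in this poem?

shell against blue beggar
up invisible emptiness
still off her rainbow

2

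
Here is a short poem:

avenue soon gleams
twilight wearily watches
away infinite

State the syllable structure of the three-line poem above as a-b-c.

5-7-5

Line 1: "avenue soon gleams": 3+1+1 = 5
Line 2: "twilight wearily watches": 2+3+2 = 7
Line 3: "away infinite": 2+3 = 5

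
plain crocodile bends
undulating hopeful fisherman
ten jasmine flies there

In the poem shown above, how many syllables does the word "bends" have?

"bends" has 1 syllable.

1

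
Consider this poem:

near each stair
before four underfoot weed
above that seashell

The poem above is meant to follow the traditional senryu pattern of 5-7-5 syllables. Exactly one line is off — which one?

Line 1: "near each stair": 1+1+1 = 3 (expected 5)
Line 2: "before four underfoot weed": 2+1+3+1 = 7 ✓
Line 3: "above that seashell": 2+1+2 = 5 ✓

The first line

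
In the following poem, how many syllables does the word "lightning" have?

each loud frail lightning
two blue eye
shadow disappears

2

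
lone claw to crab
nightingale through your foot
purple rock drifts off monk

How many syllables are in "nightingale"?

3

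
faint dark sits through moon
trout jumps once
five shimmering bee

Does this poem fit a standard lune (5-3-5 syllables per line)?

Yes

Line 1: faint (1), dark (1), sits (1), through (1), moon (1) → 5 ✓
Line 2: trout (1), jumps (1), once (1) → 3 ✓
Line 3: five (1), shimmering (3), bee (1) → 5 ✓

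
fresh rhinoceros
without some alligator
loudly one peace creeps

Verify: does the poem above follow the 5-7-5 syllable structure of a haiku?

Yes

Line 1: fresh (1), rhinoceros (4) → 5 ✓
Line 2: without (2), some (1), alligator (4) → 7 ✓
Line 3: loudly (2), one (1), peace (1), creeps (1) → 5 ✓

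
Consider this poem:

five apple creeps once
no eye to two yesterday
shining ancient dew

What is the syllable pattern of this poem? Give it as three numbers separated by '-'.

5-7-5

Line 1: five (1), apple (2), creeps (1), once (1) → 5
Line 2: no (1), eye (1), to (1), two (1), yesterday (3) → 7
Line 3: shining (2), ancient (2), dew (1) → 5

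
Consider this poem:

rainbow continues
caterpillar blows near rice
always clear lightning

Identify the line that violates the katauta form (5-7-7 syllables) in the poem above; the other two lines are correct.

The third line

Line 1: rainbow (2), continues (3) → 5 ✓
Line 2: caterpillar (4), blows (1), near (1), rice (1) → 7 ✓
Line 3: always (2), clear (1), lightning (2) → 5 (expected 7)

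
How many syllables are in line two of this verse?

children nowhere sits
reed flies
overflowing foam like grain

Line two: reed (1), flies (1) → 2

2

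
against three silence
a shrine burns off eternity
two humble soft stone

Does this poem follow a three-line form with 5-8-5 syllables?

Yes

Line 1: "against three silence": 2+1+2 = 5 ✓
Line 2: "a shrine burns off eternity": 1+1+1+1+4 = 8 ✓
Line 3: "two humble soft stone": 1+2+1+1 = 5 ✓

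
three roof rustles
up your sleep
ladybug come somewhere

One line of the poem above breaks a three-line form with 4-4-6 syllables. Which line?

Line 1: "three roof rustles": 1+1+2 = 4 ✓
Line 2: "up your sleep": 1+1+1 = 3 (expected 4)
Line 3: "ladybug come somewhere": 3+1+2 = 6 ✓

The second line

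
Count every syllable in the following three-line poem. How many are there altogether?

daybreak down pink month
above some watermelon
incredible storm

17

Line 1: daybreak (2), down (1), pink (1), month (1) → 5
Line 2: above (2), some (1), watermelon (4) → 7
Line 3: incredible (4), storm (1) → 5
Total: 5 + 7 + 5 = 17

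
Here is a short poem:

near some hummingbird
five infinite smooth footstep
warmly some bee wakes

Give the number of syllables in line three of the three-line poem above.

5

Line three: warmly(2) + some(1) + bee(1) + wakes(1) = 5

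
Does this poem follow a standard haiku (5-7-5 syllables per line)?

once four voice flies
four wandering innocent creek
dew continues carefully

No

Line 1: once(1) + four(1) + voice(1) + flies(1) = 4 (expected 5)
Line 2: four(1) + wandering(3) + innocent(3) + creek(1) = 8 (expected 7)
Line 3: dew(1) + continues(3) + carefully(3) = 7 (expected 5)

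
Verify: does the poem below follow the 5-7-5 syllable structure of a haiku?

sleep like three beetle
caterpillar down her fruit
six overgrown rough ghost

Line 1: "sleep like three beetle": 1+1+1+2 = 5 ✓
Line 2: "caterpillar down her fruit": 4+1+1+1 = 7 ✓
Line 3: "six overgrown rough ghost": 1+3+1+1 = 6 (expected 5)

No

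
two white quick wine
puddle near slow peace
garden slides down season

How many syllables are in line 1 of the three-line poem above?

4

Line 1: two (1), white (1), quick (1), wine (1) → 4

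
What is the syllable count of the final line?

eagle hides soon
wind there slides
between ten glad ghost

The final line: between (2), ten (1), glad (1), ghost (1) → 5

5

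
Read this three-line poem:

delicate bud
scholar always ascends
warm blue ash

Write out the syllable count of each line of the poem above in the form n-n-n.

Line 1: delicate (3), bud (1) → 4
Line 2: scholar (2), always (2), ascends (2) → 6
Line 3: warm (1), blue (1), ash (1) → 3

4-6-3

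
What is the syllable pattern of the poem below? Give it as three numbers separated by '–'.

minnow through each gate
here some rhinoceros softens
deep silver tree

5–8–4

Line 1: "minnow through each gate": 2+1+1+1 = 5
Line 2: "here some rhinoceros softens": 1+1+4+2 = 8
Line 3: "deep silver tree": 1+2+1 = 4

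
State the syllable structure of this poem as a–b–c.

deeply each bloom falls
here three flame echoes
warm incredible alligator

Line 1: deeply (2), each (1), bloom (1), falls (1) → 5
Line 2: here (1), three (1), flame (1), echoes (2) → 5
Line 3: warm (1), incredible (4), alligator (4) → 9

5–5–9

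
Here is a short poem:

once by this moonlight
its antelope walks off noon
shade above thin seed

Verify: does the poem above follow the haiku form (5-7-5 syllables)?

Line 1: once (1), by (1), this (1), moonlight (2) → 5 ✓
Line 2: its (1), antelope (3), walks (1), off (1), noon (1) → 7 ✓
Line 3: shade (1), above (2), thin (1), seed (1) → 5 ✓

Yes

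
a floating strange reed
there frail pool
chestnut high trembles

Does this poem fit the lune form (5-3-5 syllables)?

Yes

Line 1: "a floating strange reed": 1+2+1+1 = 5 ✓
Line 2: "there frail pool": 1+1+1 = 3 ✓
Line 3: "chestnut high trembles": 2+1+2 = 5 ✓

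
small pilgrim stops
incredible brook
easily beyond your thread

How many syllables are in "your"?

1

"your" has 1 syllable.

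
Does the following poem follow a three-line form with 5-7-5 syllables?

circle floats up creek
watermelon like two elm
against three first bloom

Line 1: circle(2) + floats(1) + up(1) + creek(1) = 5 ✓
Line 2: watermelon(4) + like(1) + two(1) + elm(1) = 7 ✓
Line 3: against(2) + three(1) + first(1) + bloom(1) = 5 ✓

Yes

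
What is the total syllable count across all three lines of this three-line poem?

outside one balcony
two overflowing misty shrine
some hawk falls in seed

19

Line 1: "outside one balcony": 2+1+3 = 6
Line 2: "two overflowing misty shrine": 1+4+2+1 = 8
Line 3: "some hawk falls in seed": 1+1+1+1+1 = 5
Total: 6 + 8 + 5 = 19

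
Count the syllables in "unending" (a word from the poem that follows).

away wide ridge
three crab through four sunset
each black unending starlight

3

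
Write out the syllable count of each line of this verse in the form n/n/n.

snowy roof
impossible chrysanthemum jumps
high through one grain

3/9/4

Line 1: snowy(2) + roof(1) = 3
Line 2: impossible(4) + chrysanthemum(4) + jumps(1) = 9
Line 3: high(1) + through(1) + one(1) + grain(1) = 4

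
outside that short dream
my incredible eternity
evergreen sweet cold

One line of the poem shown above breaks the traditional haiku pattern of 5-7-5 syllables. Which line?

The second line

Line 1: "outside that short dream": 2+1+1+1 = 5 ✓
Line 2: "my incredible eternity": 1+4+4 = 9 (expected 7)
Line 3: "evergreen sweet cold": 3+1+1 = 5 ✓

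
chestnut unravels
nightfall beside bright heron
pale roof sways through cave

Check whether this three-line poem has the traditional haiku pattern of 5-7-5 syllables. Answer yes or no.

Yes

Line 1: chestnut (2), unravels (3) → 5 ✓
Line 2: nightfall (2), beside (2), bright (1), heron (2) → 7 ✓
Line 3: pale (1), roof (1), sways (1), through (1), cave (1) → 5 ✓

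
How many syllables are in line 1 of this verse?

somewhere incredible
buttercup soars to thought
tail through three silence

Line 1: somewhere(2) + incredible(4) = 6

6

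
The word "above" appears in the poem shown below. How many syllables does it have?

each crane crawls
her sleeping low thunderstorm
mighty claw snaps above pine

2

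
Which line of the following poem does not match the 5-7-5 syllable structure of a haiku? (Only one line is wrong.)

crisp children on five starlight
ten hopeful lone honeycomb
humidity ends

Line 1: "crisp children on five starlight": 1+2+1+1+2 = 7 (expected 5)
Line 2: "ten hopeful lone honeycomb": 1+2+1+3 = 7 ✓
Line 3: "humidity ends": 4+1 = 5 ✓

Line 1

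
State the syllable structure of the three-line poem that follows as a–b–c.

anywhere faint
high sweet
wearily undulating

4–2–7

Line 1: anywhere(3) + faint(1) = 4
Line 2: high(1) + sweet(1) = 2
Line 3: wearily(3) + undulating(4) = 7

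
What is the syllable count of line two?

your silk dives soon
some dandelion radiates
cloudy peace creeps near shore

8

Line two: some(1) + dandelion(4) + radiates(3) = 8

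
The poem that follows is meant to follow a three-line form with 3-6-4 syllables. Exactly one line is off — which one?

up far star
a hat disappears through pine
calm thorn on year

Line 1: up(1) + far(1) + star(1) = 3 ✓
Line 2: a(1) + hat(1) + disappears(3) + through(1) + pine(1) = 7 (expected 6)
Line 3: calm(1) + thorn(1) + on(1) + year(1) = 4 ✓

Line 2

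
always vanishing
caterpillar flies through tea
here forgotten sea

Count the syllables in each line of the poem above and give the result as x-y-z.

Line 1: always (2), vanishing (3) → 5
Line 2: caterpillar (4), flies (1), through (1), tea (1) → 7
Line 3: here (1), forgotten (3), sea (1) → 5

5-7-5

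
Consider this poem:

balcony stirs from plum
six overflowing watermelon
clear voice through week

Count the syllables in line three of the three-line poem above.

Line three: clear (1), voice (1), through (1), week (1) → 4

4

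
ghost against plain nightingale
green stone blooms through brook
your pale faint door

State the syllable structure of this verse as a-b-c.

Line 1: ghost (1), against (2), plain (1), nightingale (3) → 7
Line 2: green (1), stone (1), blooms (1), through (1), brook (1) → 5
Line 3: your (1), pale (1), faint (1), door (1) → 4

7-5-4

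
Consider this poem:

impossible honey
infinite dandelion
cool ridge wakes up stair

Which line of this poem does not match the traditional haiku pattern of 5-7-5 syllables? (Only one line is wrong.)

Line 1: "impossible honey": 4+2 = 6 (expected 5)
Line 2: "infinite dandelion": 3+4 = 7 ✓
Line 3: "cool ridge wakes up stair": 1+1+1+1+1 = 5 ✓

The first line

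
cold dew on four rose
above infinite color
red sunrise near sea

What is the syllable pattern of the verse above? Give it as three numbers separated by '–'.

5–7–5

Line 1: cold (1), dew (1), on (1), four (1), rose (1) → 5
Line 2: above (2), infinite (3), color (2) → 7
Line 3: red (1), sunrise (2), near (1), sea (1) → 5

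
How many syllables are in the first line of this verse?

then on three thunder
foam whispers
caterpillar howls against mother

5

The first line: "then on three thunder": 1+1+1+2 = 5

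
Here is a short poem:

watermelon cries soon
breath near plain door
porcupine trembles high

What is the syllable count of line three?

6

Line three: porcupine (3), trembles (2), high (1) → 6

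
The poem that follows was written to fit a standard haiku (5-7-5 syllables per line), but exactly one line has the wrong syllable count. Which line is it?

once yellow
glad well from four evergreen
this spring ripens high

The first line

Line 1: once(1) + yellow(2) = 3 (expected 5)
Line 2: glad(1) + well(1) + from(1) + four(1) + evergreen(3) = 7 ✓
Line 3: this(1) + spring(1) + ripens(2) + high(1) = 5 ✓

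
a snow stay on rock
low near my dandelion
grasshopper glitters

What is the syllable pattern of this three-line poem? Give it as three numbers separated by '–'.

Line 1: "a snow stay on rock": 1+1+1+1+1 = 5
Line 2: "low near my dandelion": 1+1+1+4 = 7
Line 3: "grasshopper glitters": 3+2 = 5

5–7–5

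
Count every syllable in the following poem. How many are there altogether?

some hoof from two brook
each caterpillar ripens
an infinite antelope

Line 1: some (1), hoof (1), from (1), two (1), brook (1) → 5
Line 2: each (1), caterpillar (4), ripens (2) → 7
Line 3: an (1), infinite (3), antelope (3) → 7
Total: 5 + 7 + 7 = 19

19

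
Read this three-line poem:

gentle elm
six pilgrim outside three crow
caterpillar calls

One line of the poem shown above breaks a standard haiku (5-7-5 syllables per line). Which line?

Line 1

Line 1: "gentle elm": 2+1 = 3 (expected 5)
Line 2: "six pilgrim outside three crow": 1+2+2+1+1 = 7 ✓
Line 3: "caterpillar calls": 4+1 = 5 ✓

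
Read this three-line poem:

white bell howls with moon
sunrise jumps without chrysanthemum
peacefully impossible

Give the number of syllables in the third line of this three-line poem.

7

The third line: "peacefully impossible": 3+4 = 7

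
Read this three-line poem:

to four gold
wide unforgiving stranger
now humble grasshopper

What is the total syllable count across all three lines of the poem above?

Line 1: to(1) + four(1) + gold(1) = 3
Line 2: wide(1) + unforgiving(4) + stranger(2) = 7
Line 3: now(1) + humble(2) + grasshopper(3) = 6
Total: 3 + 7 + 6 = 16

16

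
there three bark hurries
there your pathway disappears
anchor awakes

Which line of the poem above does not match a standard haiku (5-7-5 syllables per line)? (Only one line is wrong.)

Line 1: "there three bark hurries": 1+1+1+2 = 5 ✓
Line 2: "there your pathway disappears": 1+1+2+3 = 7 ✓
Line 3: "anchor awakes": 2+2 = 4 (expected 5)

The third line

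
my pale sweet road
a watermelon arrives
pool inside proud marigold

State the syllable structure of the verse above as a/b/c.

4/7/7

Line 1: "my pale sweet road": 1+1+1+1 = 4
Line 2: "a watermelon arrives": 1+4+2 = 7
Line 3: "pool inside proud marigold": 1+2+1+3 = 7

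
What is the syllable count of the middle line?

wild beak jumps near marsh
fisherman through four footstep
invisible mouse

The middle line: "fisherman through four footstep": 3+1+1+2 = 7

7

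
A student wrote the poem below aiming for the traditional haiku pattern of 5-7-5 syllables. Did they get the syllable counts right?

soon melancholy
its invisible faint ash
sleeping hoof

Line 1: soon(1) + melancholy(4) = 5 ✓
Line 2: its(1) + invisible(4) + faint(1) + ash(1) = 7 ✓
Line 3: sleeping(2) + hoof(1) = 3 (expected 5)

No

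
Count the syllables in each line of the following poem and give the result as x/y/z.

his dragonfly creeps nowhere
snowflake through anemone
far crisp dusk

7/7/3

Line 1: his(1) + dragonfly(3) + creeps(1) + nowhere(2) = 7
Line 2: snowflake(2) + through(1) + anemone(4) = 7
Line 3: far(1) + crisp(1) + dusk(1) = 3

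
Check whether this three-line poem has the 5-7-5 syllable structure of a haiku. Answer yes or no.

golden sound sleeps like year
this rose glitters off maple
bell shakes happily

No

Line 1: golden (2), sound (1), sleeps (1), like (1), year (1) → 6 (expected 5)
Line 2: this (1), rose (1), glitters (2), off (1), maple (2) → 7 ✓
Line 3: bell (1), shakes (1), happily (3) → 5 ✓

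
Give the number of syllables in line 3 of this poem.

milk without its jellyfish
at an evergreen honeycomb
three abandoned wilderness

Line 3: "three abandoned wilderness": 1+3+3 = 7

7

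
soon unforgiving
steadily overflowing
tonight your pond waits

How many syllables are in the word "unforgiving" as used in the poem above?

4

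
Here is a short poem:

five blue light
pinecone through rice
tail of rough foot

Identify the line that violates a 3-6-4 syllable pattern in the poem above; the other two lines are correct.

Line 1: five (1), blue (1), light (1) → 3 ✓
Line 2: pinecone (2), through (1), rice (1) → 4 (expected 6)
Line 3: tail (1), of (1), rough (1), foot (1) → 4 ✓

Line 2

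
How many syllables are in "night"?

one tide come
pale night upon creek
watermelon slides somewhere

1

"night" has 1 syllable.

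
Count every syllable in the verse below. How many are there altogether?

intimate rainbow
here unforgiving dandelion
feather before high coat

Line 1: intimate(3) + rainbow(2) = 5
Line 2: here(1) + unforgiving(4) + dandelion(4) = 9
Line 3: feather(2) + before(2) + high(1) + coat(1) = 6
Total: 5 + 9 + 6 = 20

20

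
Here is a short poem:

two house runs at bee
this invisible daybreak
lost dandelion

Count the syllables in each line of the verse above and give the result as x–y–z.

Line 1: "two house runs at bee": 1+1+1+1+1 = 5
Line 2: "this invisible daybreak": 1+4+2 = 7
Line 3: "lost dandelion": 1+4 = 5

5–7–5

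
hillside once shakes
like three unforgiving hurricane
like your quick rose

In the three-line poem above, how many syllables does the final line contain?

The final line: "like your quick rose": 1+1+1+1 = 4

4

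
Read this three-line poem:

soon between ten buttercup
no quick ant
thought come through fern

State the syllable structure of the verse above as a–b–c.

7–3–4

Line 1: "soon between ten buttercup": 1+2+1+3 = 7
Line 2: "no quick ant": 1+1+1 = 3
Line 3: "thought come through fern": 1+1+1+1 = 4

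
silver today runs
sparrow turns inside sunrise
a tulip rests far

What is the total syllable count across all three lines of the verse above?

Line 1: silver (2), today (2), runs (1) → 5
Line 2: sparrow (2), turns (1), inside (2), sunrise (2) → 7
Line 3: a (1), tulip (2), rests (1), far (1) → 5
Total: 5 + 7 + 5 = 17

17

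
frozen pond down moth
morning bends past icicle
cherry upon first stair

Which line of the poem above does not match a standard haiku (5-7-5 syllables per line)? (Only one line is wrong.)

Line 3

Line 1: "frozen pond down moth": 2+1+1+1 = 5 ✓
Line 2: "morning bends past icicle": 2+1+1+3 = 7 ✓
Line 3: "cherry upon first stair": 2+2+1+1 = 6 (expected 5)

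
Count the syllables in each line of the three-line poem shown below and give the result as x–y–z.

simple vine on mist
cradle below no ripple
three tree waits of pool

5–7–5

Line 1: simple (2), vine (1), on (1), mist (1) → 5
Line 2: cradle (2), below (2), no (1), ripple (2) → 7
Line 3: three (1), tree (1), waits (1), of (1), pool (1) → 5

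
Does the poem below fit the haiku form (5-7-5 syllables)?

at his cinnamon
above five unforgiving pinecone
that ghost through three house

Line 1: "at his cinnamon": 1+1+3 = 5 ✓
Line 2: "above five unforgiving pinecone": 2+1+4+2 = 9 (expected 7)
Line 3: "that ghost through three house": 1+1+1+1+1 = 5 ✓

No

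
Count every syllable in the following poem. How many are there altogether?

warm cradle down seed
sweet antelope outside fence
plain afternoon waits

Line 1: warm (1), cradle (2), down (1), seed (1) → 5
Line 2: sweet (1), antelope (3), outside (2), fence (1) → 7
Line 3: plain (1), afternoon (3), waits (1) → 5
Total: 5 + 7 + 5 = 17

17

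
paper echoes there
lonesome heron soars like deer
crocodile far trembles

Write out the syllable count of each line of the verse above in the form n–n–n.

Line 1: paper (2), echoes (2), there (1) → 5
Line 2: lonesome (2), heron (2), soars (1), like (1), deer (1) → 7
Line 3: crocodile (3), far (1), trembles (2) → 6

5–7–6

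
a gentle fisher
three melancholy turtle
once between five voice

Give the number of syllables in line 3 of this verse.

5

Line 3: "once between five voice": 1+2+1+1 = 5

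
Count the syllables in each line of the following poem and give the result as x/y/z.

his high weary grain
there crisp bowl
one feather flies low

Line 1: his (1), high (1), weary (2), grain (1) → 5
Line 2: there (1), crisp (1), bowl (1) → 3
Line 3: one (1), feather (2), flies (1), low (1) → 5

5/3/5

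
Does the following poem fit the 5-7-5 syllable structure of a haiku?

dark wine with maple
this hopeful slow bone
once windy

No

Line 1: dark (1), wine (1), with (1), maple (2) → 5 ✓
Line 2: this (1), hopeful (2), slow (1), bone (1) → 5 (expected 7)
Line 3: once (1), windy (2) → 3 (expected 5)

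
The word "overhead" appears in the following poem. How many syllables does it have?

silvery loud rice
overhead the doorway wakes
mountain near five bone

3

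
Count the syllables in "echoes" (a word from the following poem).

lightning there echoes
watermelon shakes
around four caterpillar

2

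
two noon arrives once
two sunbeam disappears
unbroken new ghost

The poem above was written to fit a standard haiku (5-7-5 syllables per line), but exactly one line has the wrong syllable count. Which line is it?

The second line

Line 1: "two noon arrives once": 1+1+2+1 = 5 ✓
Line 2: "two sunbeam disappears": 1+2+3 = 6 (expected 7)
Line 3: "unbroken new ghost": 3+1+1 = 5 ✓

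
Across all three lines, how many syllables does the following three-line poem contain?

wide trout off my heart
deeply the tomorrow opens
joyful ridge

Line 1: "wide trout off my heart": 1+1+1+1+1 = 5
Line 2: "deeply the tomorrow opens": 2+1+3+2 = 8
Line 3: "joyful ridge": 2+1 = 3
Total: 5 + 8 + 3 = 16

16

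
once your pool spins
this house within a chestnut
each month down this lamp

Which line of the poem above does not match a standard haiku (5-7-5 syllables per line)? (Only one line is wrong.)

The first line

Line 1: once(1) + your(1) + pool(1) + spins(1) = 4 (expected 5)
Line 2: this(1) + house(1) + within(2) + a(1) + chestnut(2) = 7 ✓
Line 3: each(1) + month(1) + down(1) + this(1) + lamp(1) = 5 ✓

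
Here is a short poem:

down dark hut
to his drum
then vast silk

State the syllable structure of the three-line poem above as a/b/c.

3/3/3

Line 1: down(1) + dark(1) + hut(1) = 3
Line 2: to(1) + his(1) + drum(1) = 3
Line 3: then(1) + vast(1) + silk(1) = 3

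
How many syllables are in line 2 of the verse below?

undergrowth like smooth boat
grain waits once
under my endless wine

Line 2: grain (1), waits (1), once (1) → 3

3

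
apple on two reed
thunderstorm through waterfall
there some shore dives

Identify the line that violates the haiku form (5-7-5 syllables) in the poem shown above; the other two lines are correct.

Line 1: apple (2), on (1), two (1), reed (1) → 5 ✓
Line 2: thunderstorm (3), through (1), waterfall (3) → 7 ✓
Line 3: there (1), some (1), shore (1), dives (1) → 4 (expected 5)

The third line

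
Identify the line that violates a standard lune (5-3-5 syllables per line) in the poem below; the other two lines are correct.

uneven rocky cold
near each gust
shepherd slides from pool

Line 1

Line 1: uneven(3) + rocky(2) + cold(1) = 6 (expected 5)
Line 2: near(1) + each(1) + gust(1) = 3 ✓
Line 3: shepherd(2) + slides(1) + from(1) + pool(1) = 5 ✓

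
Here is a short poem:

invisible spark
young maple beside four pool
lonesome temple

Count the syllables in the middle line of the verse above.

7

The middle line: young (1), maple (2), beside (2), four (1), pool (1) → 7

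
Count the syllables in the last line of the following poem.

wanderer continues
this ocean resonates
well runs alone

4

The last line: "well runs alone": 1+1+2 = 4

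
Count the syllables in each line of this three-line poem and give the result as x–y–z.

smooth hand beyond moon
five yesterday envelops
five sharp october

Line 1: smooth (1), hand (1), beyond (2), moon (1) → 5
Line 2: five (1), yesterday (3), envelops (3) → 7
Line 3: five (1), sharp (1), october (3) → 5

5–7–5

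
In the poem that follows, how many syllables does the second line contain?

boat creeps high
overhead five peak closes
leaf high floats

The second line: "overhead five peak closes": 3+1+1+2 = 7

7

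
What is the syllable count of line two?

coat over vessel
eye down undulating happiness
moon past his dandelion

9

Line two: eye (1), down (1), undulating (4), happiness (3) → 9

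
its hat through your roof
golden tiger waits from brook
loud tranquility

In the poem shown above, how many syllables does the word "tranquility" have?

"tranquility" has 4 syllables.

4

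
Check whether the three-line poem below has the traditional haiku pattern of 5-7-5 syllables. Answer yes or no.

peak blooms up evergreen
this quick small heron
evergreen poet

Line 1: peak(1) + blooms(1) + up(1) + evergreen(3) = 6 (expected 5)
Line 2: this(1) + quick(1) + small(1) + heron(2) = 5 (expected 7)
Line 3: evergreen(3) + poet(2) = 5 ✓

No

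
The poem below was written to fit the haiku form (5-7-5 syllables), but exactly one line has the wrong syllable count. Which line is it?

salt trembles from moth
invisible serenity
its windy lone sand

Line 1: salt(1) + trembles(2) + from(1) + moth(1) = 5 ✓
Line 2: invisible(4) + serenity(4) = 8 (expected 7)
Line 3: its(1) + windy(2) + lone(1) + sand(1) = 5 ✓

Line 2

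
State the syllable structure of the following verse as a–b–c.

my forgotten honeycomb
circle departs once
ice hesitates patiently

7–5–7

Line 1: "my forgotten honeycomb": 1+3+3 = 7
Line 2: "circle departs once": 2+2+1 = 5
Line 3: "ice hesitates patiently": 1+3+3 = 7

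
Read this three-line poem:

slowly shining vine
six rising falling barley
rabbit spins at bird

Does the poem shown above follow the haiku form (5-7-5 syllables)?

Yes

Line 1: slowly(2) + shining(2) + vine(1) = 5 ✓
Line 2: six(1) + rising(2) + falling(2) + barley(2) = 7 ✓
Line 3: rabbit(2) + spins(1) + at(1) + bird(1) = 5 ✓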